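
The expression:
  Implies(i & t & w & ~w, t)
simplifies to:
True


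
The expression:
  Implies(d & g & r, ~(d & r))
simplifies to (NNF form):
~d | ~g | ~r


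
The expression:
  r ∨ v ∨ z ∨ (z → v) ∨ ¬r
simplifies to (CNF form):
True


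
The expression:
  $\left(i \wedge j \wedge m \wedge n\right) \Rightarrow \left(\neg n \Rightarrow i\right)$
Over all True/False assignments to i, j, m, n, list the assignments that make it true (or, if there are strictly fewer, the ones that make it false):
is always true.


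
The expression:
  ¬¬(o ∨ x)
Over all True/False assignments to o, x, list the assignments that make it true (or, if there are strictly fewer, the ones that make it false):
is false only for:
  o=False, x=False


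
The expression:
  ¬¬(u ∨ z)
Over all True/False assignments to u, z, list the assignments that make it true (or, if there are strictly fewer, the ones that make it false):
is false only for:
  u=False, z=False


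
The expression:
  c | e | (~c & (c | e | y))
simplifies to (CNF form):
c | e | y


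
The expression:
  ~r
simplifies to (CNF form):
~r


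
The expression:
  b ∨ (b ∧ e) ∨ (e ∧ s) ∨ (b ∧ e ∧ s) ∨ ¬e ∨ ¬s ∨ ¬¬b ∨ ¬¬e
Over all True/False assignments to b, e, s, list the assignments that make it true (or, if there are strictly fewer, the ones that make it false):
is always true.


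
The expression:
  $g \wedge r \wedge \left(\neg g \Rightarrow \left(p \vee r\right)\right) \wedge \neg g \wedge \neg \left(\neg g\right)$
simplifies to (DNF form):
$\text{False}$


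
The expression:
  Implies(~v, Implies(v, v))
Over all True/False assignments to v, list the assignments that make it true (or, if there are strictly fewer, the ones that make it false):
is always true.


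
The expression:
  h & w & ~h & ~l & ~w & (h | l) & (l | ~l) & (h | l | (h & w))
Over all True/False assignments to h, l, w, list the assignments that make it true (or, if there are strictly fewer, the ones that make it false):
is never true.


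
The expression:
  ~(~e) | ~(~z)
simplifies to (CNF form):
e | z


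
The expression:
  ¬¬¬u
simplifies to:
¬u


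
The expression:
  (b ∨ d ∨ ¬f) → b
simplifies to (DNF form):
b ∨ (f ∧ ¬d)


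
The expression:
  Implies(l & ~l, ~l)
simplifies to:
True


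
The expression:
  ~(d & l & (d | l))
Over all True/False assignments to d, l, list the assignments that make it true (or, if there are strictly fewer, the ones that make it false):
is false only for:
  d=True, l=True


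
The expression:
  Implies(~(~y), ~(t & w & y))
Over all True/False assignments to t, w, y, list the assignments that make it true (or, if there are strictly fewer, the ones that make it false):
is false only for:
  t=True, w=True, y=True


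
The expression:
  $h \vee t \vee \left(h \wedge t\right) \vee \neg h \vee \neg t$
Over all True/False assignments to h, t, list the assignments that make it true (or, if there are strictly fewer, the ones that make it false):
is always true.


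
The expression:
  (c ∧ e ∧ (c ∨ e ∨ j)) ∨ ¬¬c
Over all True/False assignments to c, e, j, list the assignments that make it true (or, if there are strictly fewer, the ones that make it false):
is true only for:
  c=True, e=False, j=False;
  c=True, e=False, j=True;
  c=True, e=True, j=False;
  c=True, e=True, j=True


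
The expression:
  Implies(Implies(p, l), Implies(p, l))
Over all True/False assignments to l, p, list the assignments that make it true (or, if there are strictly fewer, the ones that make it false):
is always true.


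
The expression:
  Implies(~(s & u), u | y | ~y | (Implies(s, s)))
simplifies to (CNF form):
True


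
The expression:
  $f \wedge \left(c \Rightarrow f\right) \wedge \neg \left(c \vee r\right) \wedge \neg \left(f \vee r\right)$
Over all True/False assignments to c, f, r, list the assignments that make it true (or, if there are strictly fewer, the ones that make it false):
is never true.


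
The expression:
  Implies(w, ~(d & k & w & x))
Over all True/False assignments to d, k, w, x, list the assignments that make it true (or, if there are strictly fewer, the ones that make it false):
is false only for:
  d=True, k=True, w=True, x=True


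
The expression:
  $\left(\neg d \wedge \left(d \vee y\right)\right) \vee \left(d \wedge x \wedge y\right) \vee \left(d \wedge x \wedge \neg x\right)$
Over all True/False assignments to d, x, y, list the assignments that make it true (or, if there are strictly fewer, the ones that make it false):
is true only for:
  d=False, x=False, y=True;
  d=False, x=True, y=True;
  d=True, x=True, y=True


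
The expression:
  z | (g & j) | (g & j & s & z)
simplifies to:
z | (g & j)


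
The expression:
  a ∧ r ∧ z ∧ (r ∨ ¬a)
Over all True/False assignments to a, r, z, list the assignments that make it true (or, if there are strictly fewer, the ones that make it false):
is true only for:
  a=True, r=True, z=True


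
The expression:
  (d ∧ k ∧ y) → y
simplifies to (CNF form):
True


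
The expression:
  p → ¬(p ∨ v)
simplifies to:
¬p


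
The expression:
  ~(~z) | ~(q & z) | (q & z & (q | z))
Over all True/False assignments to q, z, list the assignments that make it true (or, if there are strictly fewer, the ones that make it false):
is always true.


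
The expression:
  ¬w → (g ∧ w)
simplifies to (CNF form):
w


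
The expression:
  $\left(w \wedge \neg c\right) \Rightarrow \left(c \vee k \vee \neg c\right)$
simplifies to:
$\text{True}$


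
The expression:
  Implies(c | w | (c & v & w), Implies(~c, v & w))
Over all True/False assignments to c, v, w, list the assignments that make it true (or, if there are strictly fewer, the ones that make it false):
is false only for:
  c=False, v=False, w=True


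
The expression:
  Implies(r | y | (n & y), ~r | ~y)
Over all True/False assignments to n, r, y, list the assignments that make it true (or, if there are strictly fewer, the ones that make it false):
is false only for:
  n=False, r=True, y=True;
  n=True, r=True, y=True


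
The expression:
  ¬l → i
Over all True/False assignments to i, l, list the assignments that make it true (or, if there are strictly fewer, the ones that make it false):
is false only for:
  i=False, l=False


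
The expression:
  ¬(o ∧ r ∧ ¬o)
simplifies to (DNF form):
True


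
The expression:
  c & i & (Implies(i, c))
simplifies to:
c & i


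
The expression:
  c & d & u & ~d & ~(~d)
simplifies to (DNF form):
False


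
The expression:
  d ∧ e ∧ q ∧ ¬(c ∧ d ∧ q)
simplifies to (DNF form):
d ∧ e ∧ q ∧ ¬c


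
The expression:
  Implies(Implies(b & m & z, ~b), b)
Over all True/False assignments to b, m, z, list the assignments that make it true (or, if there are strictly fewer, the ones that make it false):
is true only for:
  b=True, m=False, z=False;
  b=True, m=False, z=True;
  b=True, m=True, z=False;
  b=True, m=True, z=True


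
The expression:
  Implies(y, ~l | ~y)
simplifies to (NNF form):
~l | ~y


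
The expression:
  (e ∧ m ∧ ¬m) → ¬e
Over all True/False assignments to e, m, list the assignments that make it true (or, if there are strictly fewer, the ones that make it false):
is always true.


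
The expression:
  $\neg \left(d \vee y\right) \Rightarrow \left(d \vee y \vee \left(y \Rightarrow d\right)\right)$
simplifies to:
$\text{True}$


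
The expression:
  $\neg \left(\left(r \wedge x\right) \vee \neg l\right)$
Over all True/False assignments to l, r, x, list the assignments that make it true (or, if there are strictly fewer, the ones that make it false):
is true only for:
  l=True, r=False, x=False;
  l=True, r=False, x=True;
  l=True, r=True, x=False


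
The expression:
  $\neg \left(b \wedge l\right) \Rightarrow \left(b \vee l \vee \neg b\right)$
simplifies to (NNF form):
$\text{True}$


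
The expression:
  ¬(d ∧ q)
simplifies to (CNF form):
¬d ∨ ¬q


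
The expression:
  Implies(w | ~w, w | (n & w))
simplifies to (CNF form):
w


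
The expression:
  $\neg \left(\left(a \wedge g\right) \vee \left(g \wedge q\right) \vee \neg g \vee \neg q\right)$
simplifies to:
$\text{False}$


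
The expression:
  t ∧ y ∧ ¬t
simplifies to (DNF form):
False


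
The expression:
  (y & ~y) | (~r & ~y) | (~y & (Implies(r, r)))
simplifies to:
~y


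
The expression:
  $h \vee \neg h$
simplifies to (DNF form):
$\text{True}$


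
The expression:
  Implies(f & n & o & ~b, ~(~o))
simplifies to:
True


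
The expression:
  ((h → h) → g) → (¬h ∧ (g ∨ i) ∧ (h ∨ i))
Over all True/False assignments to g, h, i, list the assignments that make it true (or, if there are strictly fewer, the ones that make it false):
is false only for:
  g=True, h=False, i=False;
  g=True, h=True, i=False;
  g=True, h=True, i=True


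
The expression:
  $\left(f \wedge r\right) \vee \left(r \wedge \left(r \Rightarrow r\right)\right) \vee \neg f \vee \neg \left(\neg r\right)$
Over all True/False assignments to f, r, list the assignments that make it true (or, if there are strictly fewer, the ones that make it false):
is false only for:
  f=True, r=False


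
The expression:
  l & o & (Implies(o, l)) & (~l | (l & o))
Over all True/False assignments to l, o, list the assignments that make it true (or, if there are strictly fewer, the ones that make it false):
is true only for:
  l=True, o=True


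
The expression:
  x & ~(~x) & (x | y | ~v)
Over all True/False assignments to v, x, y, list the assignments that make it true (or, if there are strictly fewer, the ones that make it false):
is true only for:
  v=False, x=True, y=False;
  v=False, x=True, y=True;
  v=True, x=True, y=False;
  v=True, x=True, y=True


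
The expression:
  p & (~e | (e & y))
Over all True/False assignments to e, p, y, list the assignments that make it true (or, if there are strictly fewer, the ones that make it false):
is true only for:
  e=False, p=True, y=False;
  e=False, p=True, y=True;
  e=True, p=True, y=True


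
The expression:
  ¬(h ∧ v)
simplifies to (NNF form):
¬h ∨ ¬v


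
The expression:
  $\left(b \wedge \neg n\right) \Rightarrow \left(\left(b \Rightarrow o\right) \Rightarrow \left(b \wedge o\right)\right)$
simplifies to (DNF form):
$\text{True}$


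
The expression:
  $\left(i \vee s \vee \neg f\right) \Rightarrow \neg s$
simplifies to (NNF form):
$\neg s$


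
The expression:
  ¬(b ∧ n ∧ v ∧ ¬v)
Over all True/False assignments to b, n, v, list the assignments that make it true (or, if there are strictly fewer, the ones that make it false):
is always true.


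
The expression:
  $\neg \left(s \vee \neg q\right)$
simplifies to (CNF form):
$q \wedge \neg s$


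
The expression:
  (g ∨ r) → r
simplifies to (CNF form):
r ∨ ¬g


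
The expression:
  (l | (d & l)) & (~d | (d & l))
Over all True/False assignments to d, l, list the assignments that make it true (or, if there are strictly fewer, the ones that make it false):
is true only for:
  d=False, l=True;
  d=True, l=True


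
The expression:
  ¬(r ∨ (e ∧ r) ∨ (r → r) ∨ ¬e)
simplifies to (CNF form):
False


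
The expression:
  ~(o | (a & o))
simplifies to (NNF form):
~o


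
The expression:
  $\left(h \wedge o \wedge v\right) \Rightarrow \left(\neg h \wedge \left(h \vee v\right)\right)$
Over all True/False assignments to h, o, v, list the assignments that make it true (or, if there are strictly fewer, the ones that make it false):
is false only for:
  h=True, o=True, v=True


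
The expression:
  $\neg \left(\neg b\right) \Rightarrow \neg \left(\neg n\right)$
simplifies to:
$n \vee \neg b$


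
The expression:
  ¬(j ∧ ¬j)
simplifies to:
True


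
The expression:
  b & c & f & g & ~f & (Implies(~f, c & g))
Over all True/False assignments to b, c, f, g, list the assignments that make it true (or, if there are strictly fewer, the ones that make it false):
is never true.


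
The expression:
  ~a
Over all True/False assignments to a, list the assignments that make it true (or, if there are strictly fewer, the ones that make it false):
is true only for:
  a=False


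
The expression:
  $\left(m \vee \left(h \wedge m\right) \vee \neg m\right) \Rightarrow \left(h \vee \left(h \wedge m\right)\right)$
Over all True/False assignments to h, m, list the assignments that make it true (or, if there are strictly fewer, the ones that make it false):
is true only for:
  h=True, m=False;
  h=True, m=True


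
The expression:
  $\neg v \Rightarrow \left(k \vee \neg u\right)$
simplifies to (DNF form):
$k \vee v \vee \neg u$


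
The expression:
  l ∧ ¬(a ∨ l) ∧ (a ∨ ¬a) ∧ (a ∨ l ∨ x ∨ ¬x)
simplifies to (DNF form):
False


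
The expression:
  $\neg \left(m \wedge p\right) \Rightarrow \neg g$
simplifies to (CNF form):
$\left(m \vee \neg g\right) \wedge \left(p \vee \neg g\right)$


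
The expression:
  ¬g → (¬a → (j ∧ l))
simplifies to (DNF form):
a ∨ g ∨ (j ∧ l)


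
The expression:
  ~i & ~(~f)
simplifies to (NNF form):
f & ~i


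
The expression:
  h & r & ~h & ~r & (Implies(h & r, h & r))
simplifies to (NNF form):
False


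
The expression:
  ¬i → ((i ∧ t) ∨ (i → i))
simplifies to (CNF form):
True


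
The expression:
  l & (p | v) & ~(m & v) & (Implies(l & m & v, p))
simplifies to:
l & (p | v) & (~m | ~v)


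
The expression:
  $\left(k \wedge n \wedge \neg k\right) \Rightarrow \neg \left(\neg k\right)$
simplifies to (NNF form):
$\text{True}$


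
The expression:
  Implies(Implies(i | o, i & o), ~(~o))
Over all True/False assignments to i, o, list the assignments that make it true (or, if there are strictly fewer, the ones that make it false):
is false only for:
  i=False, o=False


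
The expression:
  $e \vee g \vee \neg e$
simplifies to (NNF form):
$\text{True}$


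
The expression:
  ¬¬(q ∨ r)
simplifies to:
q ∨ r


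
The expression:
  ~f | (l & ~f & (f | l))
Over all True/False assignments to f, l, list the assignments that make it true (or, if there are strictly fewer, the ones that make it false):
is true only for:
  f=False, l=False;
  f=False, l=True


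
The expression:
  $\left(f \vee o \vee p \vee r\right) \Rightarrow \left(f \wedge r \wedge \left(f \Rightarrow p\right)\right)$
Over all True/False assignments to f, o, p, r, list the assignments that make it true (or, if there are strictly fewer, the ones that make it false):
is true only for:
  f=False, o=False, p=False, r=False;
  f=True, o=False, p=True, r=True;
  f=True, o=True, p=True, r=True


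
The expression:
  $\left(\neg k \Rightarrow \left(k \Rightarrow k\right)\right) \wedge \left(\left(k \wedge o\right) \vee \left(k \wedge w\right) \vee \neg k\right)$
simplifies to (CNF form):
$o \vee w \vee \neg k$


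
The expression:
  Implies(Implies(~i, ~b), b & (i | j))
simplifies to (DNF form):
b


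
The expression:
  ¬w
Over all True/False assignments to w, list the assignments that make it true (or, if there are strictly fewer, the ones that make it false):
is true only for:
  w=False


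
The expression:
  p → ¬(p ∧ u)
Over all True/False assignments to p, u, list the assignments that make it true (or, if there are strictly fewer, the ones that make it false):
is false only for:
  p=True, u=True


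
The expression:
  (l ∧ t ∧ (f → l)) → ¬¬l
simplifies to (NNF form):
True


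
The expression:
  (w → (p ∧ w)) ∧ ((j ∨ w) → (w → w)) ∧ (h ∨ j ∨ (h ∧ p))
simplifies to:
(h ∨ j) ∧ (p ∨ ¬w)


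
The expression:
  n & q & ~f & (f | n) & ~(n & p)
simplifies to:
n & q & ~f & ~p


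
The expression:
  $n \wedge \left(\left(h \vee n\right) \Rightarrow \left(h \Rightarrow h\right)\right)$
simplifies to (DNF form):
$n$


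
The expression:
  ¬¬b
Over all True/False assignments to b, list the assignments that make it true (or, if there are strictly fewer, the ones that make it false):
is true only for:
  b=True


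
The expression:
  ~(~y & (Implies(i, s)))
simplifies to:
y | (i & ~s)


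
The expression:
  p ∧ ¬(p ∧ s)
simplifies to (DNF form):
p ∧ ¬s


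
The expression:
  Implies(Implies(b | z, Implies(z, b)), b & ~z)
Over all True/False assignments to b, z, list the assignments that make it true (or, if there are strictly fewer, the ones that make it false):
is true only for:
  b=False, z=True;
  b=True, z=False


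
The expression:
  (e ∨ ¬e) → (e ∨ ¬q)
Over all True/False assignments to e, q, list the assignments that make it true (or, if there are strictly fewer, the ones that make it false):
is false only for:
  e=False, q=True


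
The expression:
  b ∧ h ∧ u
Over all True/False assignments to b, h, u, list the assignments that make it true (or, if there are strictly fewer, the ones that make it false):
is true only for:
  b=True, h=True, u=True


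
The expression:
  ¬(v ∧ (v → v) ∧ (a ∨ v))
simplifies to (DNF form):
¬v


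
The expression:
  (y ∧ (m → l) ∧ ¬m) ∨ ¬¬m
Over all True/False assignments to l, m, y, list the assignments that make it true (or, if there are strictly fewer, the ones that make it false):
is false only for:
  l=False, m=False, y=False;
  l=True, m=False, y=False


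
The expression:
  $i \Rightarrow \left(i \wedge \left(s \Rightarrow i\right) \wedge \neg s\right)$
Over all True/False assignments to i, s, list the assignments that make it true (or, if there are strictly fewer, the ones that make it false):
is false only for:
  i=True, s=True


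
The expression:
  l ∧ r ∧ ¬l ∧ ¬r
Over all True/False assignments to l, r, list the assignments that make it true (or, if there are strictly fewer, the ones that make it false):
is never true.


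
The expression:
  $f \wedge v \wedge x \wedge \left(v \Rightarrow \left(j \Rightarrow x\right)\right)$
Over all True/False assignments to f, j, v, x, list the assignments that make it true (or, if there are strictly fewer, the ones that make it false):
is true only for:
  f=True, j=False, v=True, x=True;
  f=True, j=True, v=True, x=True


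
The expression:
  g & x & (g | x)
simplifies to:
g & x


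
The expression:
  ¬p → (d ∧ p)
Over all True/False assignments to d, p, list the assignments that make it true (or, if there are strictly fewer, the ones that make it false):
is true only for:
  d=False, p=True;
  d=True, p=True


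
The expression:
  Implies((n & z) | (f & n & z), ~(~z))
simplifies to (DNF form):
True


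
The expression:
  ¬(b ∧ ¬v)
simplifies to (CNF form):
v ∨ ¬b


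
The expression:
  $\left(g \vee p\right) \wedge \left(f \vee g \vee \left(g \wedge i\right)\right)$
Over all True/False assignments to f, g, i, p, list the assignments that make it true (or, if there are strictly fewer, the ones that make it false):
is false only for:
  f=False, g=False, i=False, p=False;
  f=False, g=False, i=False, p=True;
  f=False, g=False, i=True, p=False;
  f=False, g=False, i=True, p=True;
  f=True, g=False, i=False, p=False;
  f=True, g=False, i=True, p=False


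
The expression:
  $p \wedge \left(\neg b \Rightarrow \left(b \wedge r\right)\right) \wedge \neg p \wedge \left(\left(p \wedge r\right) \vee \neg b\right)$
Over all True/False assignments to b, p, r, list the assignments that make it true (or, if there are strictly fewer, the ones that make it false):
is never true.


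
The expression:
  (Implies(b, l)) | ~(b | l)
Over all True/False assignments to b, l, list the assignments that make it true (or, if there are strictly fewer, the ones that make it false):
is false only for:
  b=True, l=False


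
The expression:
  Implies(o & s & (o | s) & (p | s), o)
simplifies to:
True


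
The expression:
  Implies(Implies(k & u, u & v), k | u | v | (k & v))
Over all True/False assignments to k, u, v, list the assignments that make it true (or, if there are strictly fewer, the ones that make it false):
is false only for:
  k=False, u=False, v=False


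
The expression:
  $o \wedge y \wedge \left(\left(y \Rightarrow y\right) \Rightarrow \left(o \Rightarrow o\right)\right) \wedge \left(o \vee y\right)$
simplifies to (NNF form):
$o \wedge y$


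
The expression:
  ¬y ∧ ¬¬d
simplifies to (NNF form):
d ∧ ¬y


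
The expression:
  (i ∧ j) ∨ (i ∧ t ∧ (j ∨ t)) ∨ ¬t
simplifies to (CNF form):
i ∨ ¬t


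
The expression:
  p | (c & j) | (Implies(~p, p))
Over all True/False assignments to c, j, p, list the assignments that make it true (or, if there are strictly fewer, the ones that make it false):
is false only for:
  c=False, j=False, p=False;
  c=False, j=True, p=False;
  c=True, j=False, p=False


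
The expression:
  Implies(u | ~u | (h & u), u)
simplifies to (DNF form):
u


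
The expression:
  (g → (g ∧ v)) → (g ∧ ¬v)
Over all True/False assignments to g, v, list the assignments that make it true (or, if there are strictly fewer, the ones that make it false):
is true only for:
  g=True, v=False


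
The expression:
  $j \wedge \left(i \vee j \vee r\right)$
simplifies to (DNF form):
$j$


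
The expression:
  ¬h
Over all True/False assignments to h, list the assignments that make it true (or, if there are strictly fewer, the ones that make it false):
is true only for:
  h=False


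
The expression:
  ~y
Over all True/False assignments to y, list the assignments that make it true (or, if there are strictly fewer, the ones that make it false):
is true only for:
  y=False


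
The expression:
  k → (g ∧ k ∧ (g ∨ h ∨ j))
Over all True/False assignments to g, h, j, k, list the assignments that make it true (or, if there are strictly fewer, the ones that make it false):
is false only for:
  g=False, h=False, j=False, k=True;
  g=False, h=False, j=True, k=True;
  g=False, h=True, j=False, k=True;
  g=False, h=True, j=True, k=True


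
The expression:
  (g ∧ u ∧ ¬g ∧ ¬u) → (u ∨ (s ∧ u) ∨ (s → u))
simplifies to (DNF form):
True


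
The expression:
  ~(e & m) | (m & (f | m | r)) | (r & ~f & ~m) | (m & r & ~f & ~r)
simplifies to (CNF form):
True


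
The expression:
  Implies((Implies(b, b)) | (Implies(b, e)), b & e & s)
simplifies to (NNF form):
b & e & s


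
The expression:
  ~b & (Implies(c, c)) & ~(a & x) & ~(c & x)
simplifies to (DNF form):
(~b & ~x) | (~a & ~b & ~c)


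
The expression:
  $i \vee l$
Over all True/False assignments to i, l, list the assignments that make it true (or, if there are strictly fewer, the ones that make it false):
is false only for:
  i=False, l=False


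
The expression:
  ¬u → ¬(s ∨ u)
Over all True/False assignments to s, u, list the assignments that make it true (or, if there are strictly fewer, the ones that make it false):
is false only for:
  s=True, u=False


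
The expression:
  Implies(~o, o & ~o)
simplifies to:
o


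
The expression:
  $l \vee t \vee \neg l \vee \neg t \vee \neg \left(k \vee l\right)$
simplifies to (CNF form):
$\text{True}$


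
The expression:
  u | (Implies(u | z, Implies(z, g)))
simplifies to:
g | u | ~z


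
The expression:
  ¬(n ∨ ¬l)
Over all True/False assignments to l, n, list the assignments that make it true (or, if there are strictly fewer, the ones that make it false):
is true only for:
  l=True, n=False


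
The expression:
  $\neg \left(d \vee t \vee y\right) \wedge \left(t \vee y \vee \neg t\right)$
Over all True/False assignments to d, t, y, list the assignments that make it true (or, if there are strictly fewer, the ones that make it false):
is true only for:
  d=False, t=False, y=False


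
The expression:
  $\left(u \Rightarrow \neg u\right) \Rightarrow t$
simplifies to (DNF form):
$t \vee u$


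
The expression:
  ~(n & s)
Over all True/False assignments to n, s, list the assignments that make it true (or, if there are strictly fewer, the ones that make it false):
is false only for:
  n=True, s=True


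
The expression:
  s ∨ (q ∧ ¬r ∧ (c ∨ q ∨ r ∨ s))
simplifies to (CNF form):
(q ∨ s) ∧ (s ∨ ¬r)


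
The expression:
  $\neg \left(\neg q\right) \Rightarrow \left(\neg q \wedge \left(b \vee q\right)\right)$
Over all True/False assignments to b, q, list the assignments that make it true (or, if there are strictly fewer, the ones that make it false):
is true only for:
  b=False, q=False;
  b=True, q=False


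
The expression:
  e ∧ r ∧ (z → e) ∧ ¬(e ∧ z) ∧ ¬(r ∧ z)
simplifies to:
e ∧ r ∧ ¬z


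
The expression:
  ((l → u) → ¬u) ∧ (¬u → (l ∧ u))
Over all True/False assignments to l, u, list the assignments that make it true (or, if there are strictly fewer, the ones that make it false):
is never true.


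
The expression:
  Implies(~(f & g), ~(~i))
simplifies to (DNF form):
i | (f & g)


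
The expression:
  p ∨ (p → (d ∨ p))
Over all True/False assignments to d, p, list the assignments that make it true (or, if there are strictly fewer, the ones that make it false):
is always true.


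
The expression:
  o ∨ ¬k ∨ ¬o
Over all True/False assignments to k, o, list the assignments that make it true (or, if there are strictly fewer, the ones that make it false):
is always true.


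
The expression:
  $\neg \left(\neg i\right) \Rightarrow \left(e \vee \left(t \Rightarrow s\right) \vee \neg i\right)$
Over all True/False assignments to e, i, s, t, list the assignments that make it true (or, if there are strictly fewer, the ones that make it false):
is false only for:
  e=False, i=True, s=False, t=True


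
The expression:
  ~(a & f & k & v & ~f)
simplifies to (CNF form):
True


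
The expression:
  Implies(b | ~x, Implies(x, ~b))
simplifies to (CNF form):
~b | ~x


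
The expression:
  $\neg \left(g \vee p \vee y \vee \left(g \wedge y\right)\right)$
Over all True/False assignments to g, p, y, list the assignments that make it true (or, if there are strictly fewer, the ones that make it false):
is true only for:
  g=False, p=False, y=False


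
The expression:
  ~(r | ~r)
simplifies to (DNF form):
False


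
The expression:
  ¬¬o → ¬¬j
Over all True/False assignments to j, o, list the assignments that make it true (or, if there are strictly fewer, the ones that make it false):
is false only for:
  j=False, o=True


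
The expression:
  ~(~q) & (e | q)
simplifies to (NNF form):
q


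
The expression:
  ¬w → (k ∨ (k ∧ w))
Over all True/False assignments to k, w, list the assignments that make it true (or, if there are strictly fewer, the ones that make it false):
is false only for:
  k=False, w=False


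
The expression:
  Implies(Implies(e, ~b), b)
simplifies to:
b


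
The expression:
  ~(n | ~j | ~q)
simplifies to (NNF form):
j & q & ~n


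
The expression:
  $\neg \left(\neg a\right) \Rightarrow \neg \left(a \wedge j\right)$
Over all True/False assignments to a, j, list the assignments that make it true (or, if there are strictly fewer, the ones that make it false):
is false only for:
  a=True, j=True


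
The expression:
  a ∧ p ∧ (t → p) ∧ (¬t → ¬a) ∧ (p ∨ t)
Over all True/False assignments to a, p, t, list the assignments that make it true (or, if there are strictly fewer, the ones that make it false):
is true only for:
  a=True, p=True, t=True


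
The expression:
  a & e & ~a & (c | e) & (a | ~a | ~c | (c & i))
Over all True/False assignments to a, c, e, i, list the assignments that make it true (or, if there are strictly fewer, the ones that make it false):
is never true.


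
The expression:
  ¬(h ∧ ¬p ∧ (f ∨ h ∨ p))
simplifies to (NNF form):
p ∨ ¬h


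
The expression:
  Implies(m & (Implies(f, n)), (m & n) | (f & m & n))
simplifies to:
f | n | ~m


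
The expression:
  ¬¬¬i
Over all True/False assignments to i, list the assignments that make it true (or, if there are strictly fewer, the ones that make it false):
is true only for:
  i=False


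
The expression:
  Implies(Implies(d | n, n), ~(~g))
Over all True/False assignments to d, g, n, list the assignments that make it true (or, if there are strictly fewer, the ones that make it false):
is false only for:
  d=False, g=False, n=False;
  d=False, g=False, n=True;
  d=True, g=False, n=True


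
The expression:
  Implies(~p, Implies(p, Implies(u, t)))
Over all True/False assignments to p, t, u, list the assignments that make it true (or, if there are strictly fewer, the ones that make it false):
is always true.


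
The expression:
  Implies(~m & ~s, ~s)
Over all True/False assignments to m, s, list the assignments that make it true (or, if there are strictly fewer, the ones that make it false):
is always true.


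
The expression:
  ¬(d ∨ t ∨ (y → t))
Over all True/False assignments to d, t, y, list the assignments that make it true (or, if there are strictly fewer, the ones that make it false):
is true only for:
  d=False, t=False, y=True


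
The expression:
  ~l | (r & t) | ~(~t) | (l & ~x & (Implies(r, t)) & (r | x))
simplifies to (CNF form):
t | ~l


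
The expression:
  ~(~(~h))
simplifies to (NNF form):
~h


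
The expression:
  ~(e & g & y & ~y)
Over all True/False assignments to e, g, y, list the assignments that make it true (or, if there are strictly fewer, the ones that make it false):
is always true.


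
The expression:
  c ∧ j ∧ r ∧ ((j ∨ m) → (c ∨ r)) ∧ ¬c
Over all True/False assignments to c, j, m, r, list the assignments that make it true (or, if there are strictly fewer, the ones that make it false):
is never true.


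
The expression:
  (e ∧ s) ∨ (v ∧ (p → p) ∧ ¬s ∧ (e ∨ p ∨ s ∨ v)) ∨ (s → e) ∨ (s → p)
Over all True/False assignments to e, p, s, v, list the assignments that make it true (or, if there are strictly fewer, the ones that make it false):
is false only for:
  e=False, p=False, s=True, v=False;
  e=False, p=False, s=True, v=True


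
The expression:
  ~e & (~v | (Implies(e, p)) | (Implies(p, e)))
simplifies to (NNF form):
~e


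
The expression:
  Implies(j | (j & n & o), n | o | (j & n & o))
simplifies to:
n | o | ~j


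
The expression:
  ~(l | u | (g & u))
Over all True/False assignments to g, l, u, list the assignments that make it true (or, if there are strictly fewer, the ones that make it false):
is true only for:
  g=False, l=False, u=False;
  g=True, l=False, u=False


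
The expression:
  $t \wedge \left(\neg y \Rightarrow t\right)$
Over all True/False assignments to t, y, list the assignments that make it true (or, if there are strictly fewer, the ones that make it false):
is true only for:
  t=True, y=False;
  t=True, y=True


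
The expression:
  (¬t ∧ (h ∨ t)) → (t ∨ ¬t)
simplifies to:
True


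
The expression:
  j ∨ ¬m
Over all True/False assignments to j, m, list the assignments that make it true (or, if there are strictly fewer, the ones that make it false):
is false only for:
  j=False, m=True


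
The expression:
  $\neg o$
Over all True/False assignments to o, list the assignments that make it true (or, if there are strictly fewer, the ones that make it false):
is true only for:
  o=False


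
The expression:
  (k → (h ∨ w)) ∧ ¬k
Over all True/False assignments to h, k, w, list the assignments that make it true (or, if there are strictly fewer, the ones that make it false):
is true only for:
  h=False, k=False, w=False;
  h=False, k=False, w=True;
  h=True, k=False, w=False;
  h=True, k=False, w=True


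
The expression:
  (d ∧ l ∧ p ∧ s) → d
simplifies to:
True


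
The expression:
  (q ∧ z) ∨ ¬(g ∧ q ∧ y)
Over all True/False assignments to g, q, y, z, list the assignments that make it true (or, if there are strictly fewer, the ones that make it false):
is false only for:
  g=True, q=True, y=True, z=False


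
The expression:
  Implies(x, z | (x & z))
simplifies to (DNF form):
z | ~x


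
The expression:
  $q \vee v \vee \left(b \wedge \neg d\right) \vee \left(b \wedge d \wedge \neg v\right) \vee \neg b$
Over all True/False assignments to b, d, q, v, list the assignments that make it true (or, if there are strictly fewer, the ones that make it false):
is always true.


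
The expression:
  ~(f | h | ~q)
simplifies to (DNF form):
q & ~f & ~h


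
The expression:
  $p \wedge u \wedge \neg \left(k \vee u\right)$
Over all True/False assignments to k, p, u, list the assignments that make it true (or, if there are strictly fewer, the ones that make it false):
is never true.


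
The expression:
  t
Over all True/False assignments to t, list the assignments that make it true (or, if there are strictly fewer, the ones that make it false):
is true only for:
  t=True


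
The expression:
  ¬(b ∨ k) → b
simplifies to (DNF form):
b ∨ k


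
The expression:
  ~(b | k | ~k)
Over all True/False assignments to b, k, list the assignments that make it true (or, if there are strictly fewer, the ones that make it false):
is never true.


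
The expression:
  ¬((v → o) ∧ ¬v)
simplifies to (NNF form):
v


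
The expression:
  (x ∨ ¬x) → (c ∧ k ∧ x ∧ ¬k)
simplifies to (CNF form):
False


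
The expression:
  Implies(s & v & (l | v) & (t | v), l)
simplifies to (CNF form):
l | ~s | ~v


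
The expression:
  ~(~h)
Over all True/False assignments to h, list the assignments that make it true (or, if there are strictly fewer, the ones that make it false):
is true only for:
  h=True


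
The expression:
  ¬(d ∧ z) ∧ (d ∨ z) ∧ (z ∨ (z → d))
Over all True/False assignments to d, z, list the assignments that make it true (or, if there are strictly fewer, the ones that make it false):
is true only for:
  d=False, z=True;
  d=True, z=False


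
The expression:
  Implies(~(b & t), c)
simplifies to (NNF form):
c | (b & t)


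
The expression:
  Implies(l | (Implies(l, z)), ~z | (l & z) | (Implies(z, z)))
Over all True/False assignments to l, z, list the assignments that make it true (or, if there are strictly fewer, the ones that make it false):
is always true.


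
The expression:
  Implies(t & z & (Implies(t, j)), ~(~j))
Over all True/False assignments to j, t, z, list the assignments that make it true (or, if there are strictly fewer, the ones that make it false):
is always true.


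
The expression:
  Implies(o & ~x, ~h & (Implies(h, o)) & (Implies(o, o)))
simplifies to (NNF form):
x | ~h | ~o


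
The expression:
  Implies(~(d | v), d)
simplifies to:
d | v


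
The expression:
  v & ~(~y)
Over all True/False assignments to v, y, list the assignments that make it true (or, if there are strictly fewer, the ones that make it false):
is true only for:
  v=True, y=True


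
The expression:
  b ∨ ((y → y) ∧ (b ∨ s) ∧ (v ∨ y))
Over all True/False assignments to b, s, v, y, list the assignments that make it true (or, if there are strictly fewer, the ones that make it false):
is false only for:
  b=False, s=False, v=False, y=False;
  b=False, s=False, v=False, y=True;
  b=False, s=False, v=True, y=False;
  b=False, s=False, v=True, y=True;
  b=False, s=True, v=False, y=False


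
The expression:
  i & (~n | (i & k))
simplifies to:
i & (k | ~n)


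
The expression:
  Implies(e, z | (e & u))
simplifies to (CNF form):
u | z | ~e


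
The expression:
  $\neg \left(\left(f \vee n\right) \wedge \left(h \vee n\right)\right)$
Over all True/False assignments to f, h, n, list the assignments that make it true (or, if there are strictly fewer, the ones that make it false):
is true only for:
  f=False, h=False, n=False;
  f=False, h=True, n=False;
  f=True, h=False, n=False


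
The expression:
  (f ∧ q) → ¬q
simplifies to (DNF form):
¬f ∨ ¬q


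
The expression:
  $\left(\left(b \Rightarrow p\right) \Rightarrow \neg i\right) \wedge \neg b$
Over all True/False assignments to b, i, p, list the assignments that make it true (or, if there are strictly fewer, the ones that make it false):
is true only for:
  b=False, i=False, p=False;
  b=False, i=False, p=True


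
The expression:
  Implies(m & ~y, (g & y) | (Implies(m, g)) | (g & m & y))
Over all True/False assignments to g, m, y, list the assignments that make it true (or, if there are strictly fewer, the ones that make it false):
is false only for:
  g=False, m=True, y=False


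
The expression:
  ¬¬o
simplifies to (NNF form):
o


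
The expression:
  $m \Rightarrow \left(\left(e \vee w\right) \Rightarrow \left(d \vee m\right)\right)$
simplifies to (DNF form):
$\text{True}$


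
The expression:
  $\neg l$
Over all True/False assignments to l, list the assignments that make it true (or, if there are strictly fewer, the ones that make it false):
is true only for:
  l=False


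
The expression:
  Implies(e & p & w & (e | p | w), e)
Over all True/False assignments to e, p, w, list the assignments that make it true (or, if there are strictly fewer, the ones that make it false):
is always true.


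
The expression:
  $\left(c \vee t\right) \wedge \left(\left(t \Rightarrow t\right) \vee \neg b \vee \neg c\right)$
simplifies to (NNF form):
$c \vee t$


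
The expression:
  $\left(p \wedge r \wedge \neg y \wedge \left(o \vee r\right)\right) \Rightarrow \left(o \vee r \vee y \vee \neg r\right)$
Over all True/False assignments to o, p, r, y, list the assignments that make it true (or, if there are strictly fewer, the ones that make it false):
is always true.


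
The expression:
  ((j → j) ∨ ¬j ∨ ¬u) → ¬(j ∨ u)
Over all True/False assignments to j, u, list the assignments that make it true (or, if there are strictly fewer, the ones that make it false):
is true only for:
  j=False, u=False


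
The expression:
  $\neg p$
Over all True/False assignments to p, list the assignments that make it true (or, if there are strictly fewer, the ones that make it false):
is true only for:
  p=False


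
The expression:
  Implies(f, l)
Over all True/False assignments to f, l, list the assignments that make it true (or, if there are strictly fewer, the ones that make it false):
is false only for:
  f=True, l=False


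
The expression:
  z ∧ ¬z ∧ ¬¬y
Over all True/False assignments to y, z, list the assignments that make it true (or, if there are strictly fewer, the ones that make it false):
is never true.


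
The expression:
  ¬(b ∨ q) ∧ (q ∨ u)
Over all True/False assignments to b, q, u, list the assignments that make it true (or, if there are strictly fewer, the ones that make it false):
is true only for:
  b=False, q=False, u=True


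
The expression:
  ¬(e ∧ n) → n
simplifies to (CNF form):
n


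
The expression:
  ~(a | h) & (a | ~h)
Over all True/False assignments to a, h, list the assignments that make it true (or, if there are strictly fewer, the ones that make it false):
is true only for:
  a=False, h=False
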